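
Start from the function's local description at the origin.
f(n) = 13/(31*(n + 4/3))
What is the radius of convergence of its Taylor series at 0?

Denominator factor (n + 4/3): pole of order 1 at -4/3, modulus 4/3.
The radius of convergence is the smallest modulus among the singular points: 4/3.

The radius of convergence is 4/3.


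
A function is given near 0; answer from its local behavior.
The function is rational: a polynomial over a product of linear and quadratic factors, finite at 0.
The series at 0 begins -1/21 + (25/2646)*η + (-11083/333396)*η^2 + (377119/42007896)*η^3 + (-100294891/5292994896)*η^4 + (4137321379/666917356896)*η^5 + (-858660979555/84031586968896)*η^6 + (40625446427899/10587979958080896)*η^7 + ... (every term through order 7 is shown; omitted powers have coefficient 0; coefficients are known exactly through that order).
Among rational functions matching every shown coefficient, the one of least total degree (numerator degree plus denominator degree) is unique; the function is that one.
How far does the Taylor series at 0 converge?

No rational of total degree below 4 reproduces all 8 coefficients; solving the [0/4] Pade equations on them gives f(η) = -4/(7*(η**2 - 6*η/7 - 6)*(η**2 - η/9 - 2)), whose expansion matches every shown term.
Denominator factor (η**2 - 6*η/7 - 6): discriminant 1212/49, real irrational roots 3/7 + (1/7)*sqrt(303) and 3/7 - (1/7)*sqrt(303); poles of order 1, moduli 3/7 + (1/7)*sqrt(303) and -3/7 + (1/7)*sqrt(303).
Denominator factor (η**2 - η/9 - 2): discriminant 649/81, real irrational roots 1/18 + (1/18)*sqrt(649) and 1/18 - (1/18)*sqrt(649); poles of order 1, moduli 1/18 + (1/18)*sqrt(649) and -1/18 + (1/18)*sqrt(649).
The radius of convergence is the smallest modulus among the singular points: -1/18 + (1/18)*sqrt(649).

The radius of convergence is -1/18 + (1/18)*sqrt(649).


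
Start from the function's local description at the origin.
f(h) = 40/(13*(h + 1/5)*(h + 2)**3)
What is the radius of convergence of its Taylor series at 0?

The radius of convergence is 1/5.

Denominator factor (h + 1/5): pole of order 1 at -1/5, modulus 1/5.
Denominator factor (h + 2)^3: pole of order 3 at -2, modulus 2.
The radius of convergence is the smallest modulus among the singular points: 1/5.


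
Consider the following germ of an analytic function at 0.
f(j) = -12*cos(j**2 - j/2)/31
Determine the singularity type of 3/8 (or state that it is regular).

The point is a regular point.

There is no denominator, hence no pole anywhere.
The factor cos(j**2 - j/2) is entire.
So the germ continues analytically to 3/8.


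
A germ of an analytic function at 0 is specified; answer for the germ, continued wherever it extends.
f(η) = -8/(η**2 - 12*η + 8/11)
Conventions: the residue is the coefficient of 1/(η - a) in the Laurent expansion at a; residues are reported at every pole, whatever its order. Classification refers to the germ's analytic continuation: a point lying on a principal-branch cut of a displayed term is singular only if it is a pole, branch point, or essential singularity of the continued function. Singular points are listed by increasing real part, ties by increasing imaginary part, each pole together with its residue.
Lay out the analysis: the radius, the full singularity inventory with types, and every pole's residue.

Denominator factor (η**2 - 12*η + 8/11): discriminant 1552/11, real irrational roots 6 + (2/11)*sqrt(1067) and 6 - (2/11)*sqrt(1067); poles of order 1, moduli 6 + (2/11)*sqrt(1067) and 6 - (2/11)*sqrt(1067).
The radius of convergence is the smallest modulus among the singular points: 6 - (2/11)*sqrt(1067).
The factor η**2 - 12*η + 8/11 splits as (η - a)(η - a') with a = 6 - (2/11)*sqrt(1067), a' = 6 + (2/11)*sqrt(1067). At the order-1 pole a set g(η) = (η - a)*f(η) = [-8] / (η - a').
Simple pole: residue = g(a) at a = 6 - (2/11)*sqrt(1067), which is (2/97)*sqrt(1067).
The factor η**2 - 12*η + 8/11 splits as (η - a)(η - a') with a = 6 + (2/11)*sqrt(1067), a' = 6 - (2/11)*sqrt(1067). At the order-1 pole a set g(η) = (η - a)*f(η) = [-8] / (η - a').
Simple pole: residue = g(a) at a = 6 + (2/11)*sqrt(1067), which is -(2/97)*sqrt(1067).
List the singular points by increasing real part (a conjugate pair: the negative imaginary part first).

Radius of convergence at 0: 6 - (2/11)*sqrt(1067).
At 6 - (2/11)*sqrt(1067): a pole of order 1; residue (2/97)*sqrt(1067).
At 6 + (2/11)*sqrt(1067): a pole of order 1; residue -(2/97)*sqrt(1067).


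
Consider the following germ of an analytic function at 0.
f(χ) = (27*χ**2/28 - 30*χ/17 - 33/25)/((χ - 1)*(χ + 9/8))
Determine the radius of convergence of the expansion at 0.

Denominator factor (χ - 1): pole of order 1 at 1, modulus 1.
Denominator factor (χ + 9/8): pole of order 1 at -9/8, modulus 9/8.
The radius of convergence is the smallest modulus among the singular points: 1.

The radius of convergence is 1.


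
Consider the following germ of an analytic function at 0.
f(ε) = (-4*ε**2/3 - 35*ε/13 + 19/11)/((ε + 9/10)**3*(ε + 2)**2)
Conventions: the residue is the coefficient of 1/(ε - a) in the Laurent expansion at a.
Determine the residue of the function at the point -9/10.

At the order-3 pole -9/10 set g(ε) = (ε - (-9/10))^3*f(ε) = (-4*ε**2/3 - 35*ε/13 + 19/11)/(ε + 2)**2.
Order-3 pole: residue = g''(a)/2; g''(-9/10) = 70706000/6280989, so the residue is 35353000/6280989.

The residue is 35353000/6280989.


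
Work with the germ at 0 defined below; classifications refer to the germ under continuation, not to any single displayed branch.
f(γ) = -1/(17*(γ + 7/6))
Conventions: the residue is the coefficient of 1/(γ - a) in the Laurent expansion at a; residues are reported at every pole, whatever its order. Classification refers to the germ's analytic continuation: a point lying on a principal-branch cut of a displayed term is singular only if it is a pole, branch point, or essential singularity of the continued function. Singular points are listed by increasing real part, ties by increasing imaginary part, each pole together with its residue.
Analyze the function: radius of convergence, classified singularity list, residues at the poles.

Radius of convergence at 0: 7/6.
At -7/6: a pole of order 1; residue -1/17.

Denominator factor (γ + 7/6): pole of order 1 at -7/6, modulus 7/6.
The radius of convergence is the smallest modulus among the singular points: 7/6.
At the order-1 pole -7/6 set g(γ) = (γ - (-7/6))*f(γ) = -1/17.
Simple pole: residue = g(a) at a = -7/6, which is -1/17.


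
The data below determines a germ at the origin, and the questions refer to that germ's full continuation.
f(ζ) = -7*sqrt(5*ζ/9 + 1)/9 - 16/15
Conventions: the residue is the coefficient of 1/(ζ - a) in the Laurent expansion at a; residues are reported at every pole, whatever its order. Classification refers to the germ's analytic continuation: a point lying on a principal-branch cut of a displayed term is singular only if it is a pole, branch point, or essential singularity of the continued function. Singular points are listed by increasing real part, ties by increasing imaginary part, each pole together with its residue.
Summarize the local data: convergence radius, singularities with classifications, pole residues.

Branch term (-7/9)*sqrt(1 - ζ/(-9/5)): its argument vanishes at ζ = -9/5, a square-root branch point, modulus 9/5.
The radius of convergence is the smallest modulus among the singular points: 9/5.

Radius of convergence at 0: 9/5.
At -9/5: an algebraic (square-root) branch point.


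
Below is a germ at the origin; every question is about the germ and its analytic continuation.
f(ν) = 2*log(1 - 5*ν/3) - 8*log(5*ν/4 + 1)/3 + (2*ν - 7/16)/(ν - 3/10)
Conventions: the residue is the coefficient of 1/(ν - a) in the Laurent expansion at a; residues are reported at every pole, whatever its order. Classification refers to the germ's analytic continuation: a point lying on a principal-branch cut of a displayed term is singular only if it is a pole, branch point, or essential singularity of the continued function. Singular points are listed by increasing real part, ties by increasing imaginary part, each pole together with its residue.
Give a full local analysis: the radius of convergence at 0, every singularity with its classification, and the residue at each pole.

Denominator factor (ν - 3/10): pole of order 1 at 3/10, modulus 3/10.
Branch term (2)*log(1 - ν/(3/5)): its argument vanishes at ν = 3/5, a logarithmic branch point, modulus 3/5.
Branch term (-8/3)*log(1 - ν/(-4/5)): its argument vanishes at ν = -4/5, a logarithmic branch point, modulus 4/5.
The radius of convergence is the smallest modulus among the singular points: 3/10.
The branch terms are analytic at 3/10 and contribute nothing to the residue; only the rational part matters.
At the order-1 pole 3/10 set g(ν) = (ν - (3/10))*(rational part) = 2*ν - 7/16.
Simple pole: residue = g(a) at a = 3/10, which is 13/80.
List the singular points by increasing real part (a conjugate pair: the negative imaginary part first).

Radius of convergence at 0: 3/10.
At -4/5: a logarithmic branch point.
At 3/10: a pole of order 1; residue 13/80.
At 3/5: a logarithmic branch point.


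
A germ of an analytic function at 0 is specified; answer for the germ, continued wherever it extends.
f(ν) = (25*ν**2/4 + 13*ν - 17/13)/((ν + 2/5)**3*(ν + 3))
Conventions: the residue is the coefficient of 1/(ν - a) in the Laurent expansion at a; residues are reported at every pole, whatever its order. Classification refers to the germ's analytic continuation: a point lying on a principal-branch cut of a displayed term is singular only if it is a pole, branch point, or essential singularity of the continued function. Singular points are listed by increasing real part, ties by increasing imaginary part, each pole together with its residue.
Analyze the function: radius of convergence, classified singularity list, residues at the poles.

Denominator factor (ν + 3): pole of order 1 at -3, modulus 3.
Denominator factor (ν + 2/5)^3: pole of order 3 at -2/5, modulus 2/5.
The radius of convergence is the smallest modulus among the singular points: 2/5.
At the order-1 pole -3 set g(ν) = (ν - (-3))*f(ν) = (25*ν**2/4 + 13*ν - 17/13)/(ν + 2/5)**3.
Simple pole: residue = g(a) at a = -3, which is -103625/114244.
At the order-3 pole -2/5 set g(ν) = (ν - (-2/5))^3*f(ν) = (25*ν**2/4 + 13*ν - 17/13)/(ν + 3).
Order-3 pole: residue = g''(a)/2; g''(-2/5) = 103625/57122, so the residue is 103625/114244.
List the singular points by increasing real part (a conjugate pair: the negative imaginary part first).

Radius of convergence at 0: 2/5.
At -3: a pole of order 1; residue -103625/114244.
At -2/5: a pole of order 3; residue 103625/114244.


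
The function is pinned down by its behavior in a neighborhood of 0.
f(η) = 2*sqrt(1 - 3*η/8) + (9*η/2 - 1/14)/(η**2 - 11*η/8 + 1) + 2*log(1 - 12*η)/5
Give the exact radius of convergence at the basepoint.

The radius of convergence is 1/12.

Denominator factor (η**2 - 11*η/8 + 1): discriminant -135/64, complex-conjugate roots (11/16) + ((3/16)*sqrt(15))*i and (11/16) - ((3/16)*sqrt(15))*i; poles of order 1, moduli 1 and 1.
Branch term (2)*sqrt(1 - η/(8/3)): its argument vanishes at η = 8/3, a square-root branch point, modulus 8/3.
Branch term (2/5)*log(1 - η/(1/12)): its argument vanishes at η = 1/12, a logarithmic branch point, modulus 1/12.
The radius of convergence is the smallest modulus among the singular points: 1/12.


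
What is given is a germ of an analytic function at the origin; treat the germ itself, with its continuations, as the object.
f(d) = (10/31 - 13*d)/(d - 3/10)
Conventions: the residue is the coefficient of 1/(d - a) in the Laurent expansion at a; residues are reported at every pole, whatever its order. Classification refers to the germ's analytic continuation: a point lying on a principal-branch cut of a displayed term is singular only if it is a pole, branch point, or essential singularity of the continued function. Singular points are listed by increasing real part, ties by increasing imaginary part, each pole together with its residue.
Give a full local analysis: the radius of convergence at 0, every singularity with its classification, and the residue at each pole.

Denominator factor (d - 3/10): pole of order 1 at 3/10, modulus 3/10.
The radius of convergence is the smallest modulus among the singular points: 3/10.
At the order-1 pole 3/10 set g(d) = (d - (3/10))*f(d) = 10/31 - 13*d.
Simple pole: residue = g(a) at a = 3/10, which is -1109/310.

Radius of convergence at 0: 3/10.
At 3/10: a pole of order 1; residue -1109/310.


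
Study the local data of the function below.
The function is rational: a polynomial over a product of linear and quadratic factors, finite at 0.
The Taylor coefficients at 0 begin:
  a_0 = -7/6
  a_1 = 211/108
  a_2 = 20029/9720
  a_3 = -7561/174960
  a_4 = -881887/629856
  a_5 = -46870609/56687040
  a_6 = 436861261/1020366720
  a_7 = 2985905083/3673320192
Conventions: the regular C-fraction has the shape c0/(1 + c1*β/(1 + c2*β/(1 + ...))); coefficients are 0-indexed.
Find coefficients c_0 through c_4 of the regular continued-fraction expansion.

The regular C-fraction coefficients are [-7/6, 211/126, -20156/7385, 6629546/15948435, 422/15117].

Taylor coefficients (read off): a_0 = -7/6, a_1 = 211/108, a_2 = 20029/9720, a_3 = -7561/174960, a_4 = -881887/629856.
c0 = a_0 = -7/6. Peel one level at a time: if S = 1 + c*β/S' with S'(0) = 1, then c is the β-coefficient of S and S' = c*β/(S - 1).
S_1 = c0/f = 1 + (211/126)*β + (10078/2205)*β^2 + ...; c1 = 211/126.
S_2 = c1*β/(S_1 - 1) = 1 + (-20156/7385)*β + (3788312/3339075)*β^2 + ...; c2 = -20156/7385.
S_3 = c2*β/(S_2 - 1) = 1 + (6629546/15948435)*β + (-13259092/1142618445)*β^2 + ...; c3 = 6629546/15948435.
S_4 = c3*β/(S_3 - 1) = 1 + (422/15117)*β + ...; c4 = 422/15117.


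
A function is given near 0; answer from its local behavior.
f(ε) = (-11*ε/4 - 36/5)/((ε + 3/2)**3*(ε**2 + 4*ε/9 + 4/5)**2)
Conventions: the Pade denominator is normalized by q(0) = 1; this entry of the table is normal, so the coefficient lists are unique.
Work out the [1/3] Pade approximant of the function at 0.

The Pade approximant has numerator coefficients [-10/3, 12546273125/4354413336]; denominator coefficients [1, 338334908/181433889, 9675816271/3265810002, 7025523413/3265810002].

Taylor coefficients needed (expand at 0): a_0 = -10/3, a_1 = 655/72, a_2 = -3445/486, a_3 = -229675/34992, a_4 = 478375/34992.
Write the denominator as Q(ε) = 1 + q1*ε + q2*ε^2 + q3*ε^3. Requiring Q*f - P = O(ε^5) with deg P <= 1 kills the coefficients of ε^2..ε^4 in Q*f:
  ε^2: a_2 + q1*a_1 + q2*a_0 = 0, i.e. -3445/486 + (655/72)*q1 + (-10/3)*q2 = 0.
  ε^3: a_3 + q1*a_2 + q2*a_1 + q3*a_0 = 0, i.e. -229675/34992 + (-3445/486)*q1 + (655/72)*q2 + (-10/3)*q3 = 0.
  ε^4: a_4 + q1*a_3 + q2*a_2 + q3*a_1 = 0, i.e. 478375/34992 + (-229675/34992)*q1 + (-3445/486)*q2 + (655/72)*q3 = 0.
Solving this linear system: q1 = 338334908/181433889, q2 = 9675816271/3265810002, q3 = 7025523413/3265810002.
The numerator is Q*f truncated at degree 1: P0 = a_0 = -10/3; P1 = a_1 + q1*a_0 = 12546273125/4354413336.


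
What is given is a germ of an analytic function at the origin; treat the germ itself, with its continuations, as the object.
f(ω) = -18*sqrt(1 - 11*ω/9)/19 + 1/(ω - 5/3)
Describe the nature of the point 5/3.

The point is a pole of order 1.

The denominator factor ω - 5/3 vanishes at 5/3 and appears to the power 1; the numerator there equals 1, nonzero, and no other factor vanishes.
The branch terms are analytic at this point.
Hence a pole whose order is the multiplicity, 1.


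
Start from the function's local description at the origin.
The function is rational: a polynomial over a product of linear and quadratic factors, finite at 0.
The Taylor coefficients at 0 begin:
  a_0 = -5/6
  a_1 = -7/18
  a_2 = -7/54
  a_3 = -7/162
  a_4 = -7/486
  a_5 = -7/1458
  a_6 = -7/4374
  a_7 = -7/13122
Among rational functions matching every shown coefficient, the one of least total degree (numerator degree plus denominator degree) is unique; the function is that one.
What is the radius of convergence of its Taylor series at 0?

The radius of convergence is 3.

No rational of total degree below 2 reproduces all 8 coefficients; solving the [1/1] Pade equations on them gives f(η) = (η/3 + 5/2)/(η - 3), whose expansion matches every shown term.
Denominator factor (η - 3): pole of order 1 at 3, modulus 3.
The radius of convergence is the smallest modulus among the singular points: 3.


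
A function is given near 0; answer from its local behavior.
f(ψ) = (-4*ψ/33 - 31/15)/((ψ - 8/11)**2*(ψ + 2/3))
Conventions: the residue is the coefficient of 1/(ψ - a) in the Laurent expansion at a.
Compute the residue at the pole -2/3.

The residue is -10813/10580.

At the order-1 pole -2/3 set g(ψ) = (ψ - (-2/3))*f(ψ) = (-4*ψ/33 - 31/15)/(ψ - 8/11)**2.
Simple pole: residue = g(a) at a = -2/3, which is -10813/10580.


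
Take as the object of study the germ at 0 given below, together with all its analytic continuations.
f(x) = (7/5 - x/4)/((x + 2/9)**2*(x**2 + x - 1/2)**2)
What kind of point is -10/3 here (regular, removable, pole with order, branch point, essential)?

Denominator factors: x**2 + x - 1/2 = 131/18 at x = -10/3; x + 2/9 = -28/9 at x = -10/3 — none vanishes.
So the germ continues analytically to -10/3.

The point is a regular point.


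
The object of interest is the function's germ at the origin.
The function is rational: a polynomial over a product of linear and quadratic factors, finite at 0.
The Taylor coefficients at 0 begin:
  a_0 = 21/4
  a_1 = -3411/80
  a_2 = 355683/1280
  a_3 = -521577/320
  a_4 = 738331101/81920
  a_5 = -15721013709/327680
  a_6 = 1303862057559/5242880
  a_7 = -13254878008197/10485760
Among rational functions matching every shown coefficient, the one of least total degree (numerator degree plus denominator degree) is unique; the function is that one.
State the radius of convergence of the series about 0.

The radius of convergence is -11/8 + (1/24)*sqrt(1473).

No rational of total degree below 6 reproduces all 8 coefficients; solving the [2/4] Pade equations on them gives f(y) = (-2*y**2/15 + 3*y/10 + 7/3)/(y**2 - 11*y/4 - 2/3)**2, whose expansion matches every shown term.
Denominator factor (y**2 - 11*y/4 - 2/3)^2: discriminant 491/48, real irrational roots 11/8 + (1/24)*sqrt(1473) and 11/8 - (1/24)*sqrt(1473); poles of order 2, moduli 11/8 + (1/24)*sqrt(1473) and -11/8 + (1/24)*sqrt(1473).
The radius of convergence is the smallest modulus among the singular points: -11/8 + (1/24)*sqrt(1473).


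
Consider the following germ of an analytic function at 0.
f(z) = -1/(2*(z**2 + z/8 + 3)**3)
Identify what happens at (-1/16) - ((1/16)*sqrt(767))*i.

The point is a pole of order 3.

The denominator factor z**2 + z/8 + 3 vanishes at (-1/16) - ((1/16)*sqrt(767))*i and appears to the power 3; the numerator there equals -1/2, nonzero, and no other factor vanishes.
Hence a pole whose order is the multiplicity, 3.


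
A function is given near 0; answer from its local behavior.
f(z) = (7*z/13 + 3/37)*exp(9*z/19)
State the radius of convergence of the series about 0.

The radius of convergence is infinite.

The factor exp(9*z/19) is entire and contributes no finite singular point.
The polynomial part has no poles.
No finite singular points: the Taylor series at 0 converges everywhere.


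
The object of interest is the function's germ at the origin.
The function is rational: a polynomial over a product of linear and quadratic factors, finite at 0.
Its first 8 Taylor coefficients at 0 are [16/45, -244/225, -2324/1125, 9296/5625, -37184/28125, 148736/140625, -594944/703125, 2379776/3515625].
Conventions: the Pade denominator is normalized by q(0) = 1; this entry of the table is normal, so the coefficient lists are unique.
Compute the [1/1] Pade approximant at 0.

The Pade approximant has numerator coefficients [16/45, -1612/915]; denominator coefficients [1, -581/305].

Taylor coefficients needed (read off): a_0 = 16/45, a_1 = -244/225, a_2 = -2324/1125.
Write the denominator as Q(ψ) = 1 + q1*ψ. Requiring Q*f - P = O(ψ^3) with deg P <= 1 kills the coefficients of ψ^2..ψ^2 in Q*f:
  ψ^2: a_2 + q1*a_1 = 0, i.e. -2324/1125 + (-244/225)*q1 = 0.
Solving this linear system: q1 = -581/305.
The numerator is Q*f truncated at degree 1: P0 = a_0 = 16/45; P1 = a_1 + q1*a_0 = -1612/915.


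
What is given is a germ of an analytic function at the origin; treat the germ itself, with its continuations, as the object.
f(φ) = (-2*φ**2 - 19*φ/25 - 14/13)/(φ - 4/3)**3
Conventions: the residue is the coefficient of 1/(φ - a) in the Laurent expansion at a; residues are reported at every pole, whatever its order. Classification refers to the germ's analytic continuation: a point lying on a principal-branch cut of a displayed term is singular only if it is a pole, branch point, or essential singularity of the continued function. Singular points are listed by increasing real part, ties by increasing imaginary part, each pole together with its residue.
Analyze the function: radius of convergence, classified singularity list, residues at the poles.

Radius of convergence at 0: 4/3.
At 4/3: a pole of order 3; residue -2.

Denominator factor (φ - 4/3)^3: pole of order 3 at 4/3, modulus 4/3.
The radius of convergence is the smallest modulus among the singular points: 4/3.
At the order-3 pole 4/3 set g(φ) = (φ - (4/3))^3*f(φ) = -2*φ**2 - 19*φ/25 - 14/13.
Order-3 pole: residue = g''(a)/2; g''(4/3) = -4, so the residue is -2.


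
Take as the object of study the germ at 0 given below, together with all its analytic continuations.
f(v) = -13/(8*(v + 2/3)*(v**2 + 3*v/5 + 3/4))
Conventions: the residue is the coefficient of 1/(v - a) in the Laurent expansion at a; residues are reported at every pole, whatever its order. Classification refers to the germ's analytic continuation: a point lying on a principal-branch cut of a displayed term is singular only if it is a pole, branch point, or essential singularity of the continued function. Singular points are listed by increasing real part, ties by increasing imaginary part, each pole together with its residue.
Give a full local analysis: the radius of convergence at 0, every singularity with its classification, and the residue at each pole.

Denominator factor (v + 2/3): pole of order 1 at -2/3, modulus 2/3.
Denominator factor (v**2 + 3*v/5 + 3/4): discriminant -66/25, complex-conjugate roots (-3/10) + ((1/10)*sqrt(66))*i and (-3/10) - ((1/10)*sqrt(66))*i; poles of order 1, moduli (1/2)*sqrt(3) and (1/2)*sqrt(3).
The radius of convergence is the smallest modulus among the singular points: 2/3.
At the order-1 pole -2/3 set g(v) = (v - (-2/3))*f(v) = -13/(8*(v**2 + 3*v/5 + 3/4)).
Simple pole: residue = g(a) at a = -2/3, which is -45/22.
The factor v**2 + 3*v/5 + 3/4 splits as (v - a)(v - a') with a = (-3/10) - ((1/10)*sqrt(66))*i, a' = (-3/10) + ((1/10)*sqrt(66))*i. At the order-1 pole a set g(v) = (v - a)*f(v) = [-13/(8*(v + 2/3))] / (v - a').
Simple pole: residue = g(a) at a = (-3/10) - ((1/10)*sqrt(66))*i, which is (45/44) - ((5/88)*sqrt(66))*i.
The factor v**2 + 3*v/5 + 3/4 splits as (v - a)(v - a') with a = (-3/10) + ((1/10)*sqrt(66))*i, a' = (-3/10) - ((1/10)*sqrt(66))*i. At the order-1 pole a set g(v) = (v - a)*f(v) = [-13/(8*(v + 2/3))] / (v - a').
Simple pole: residue = g(a) at a = (-3/10) + ((1/10)*sqrt(66))*i, which is (45/44) + ((5/88)*sqrt(66))*i.
List the singular points by increasing real part (a conjugate pair: the negative imaginary part first).

Radius of convergence at 0: 2/3.
At -2/3: a pole of order 1; residue -45/22.
At (-3/10) - ((1/10)*sqrt(66))*i: a pole of order 1; residue (45/44) - ((5/88)*sqrt(66))*i.
At (-3/10) + ((1/10)*sqrt(66))*i: a pole of order 1; residue (45/44) + ((5/88)*sqrt(66))*i.


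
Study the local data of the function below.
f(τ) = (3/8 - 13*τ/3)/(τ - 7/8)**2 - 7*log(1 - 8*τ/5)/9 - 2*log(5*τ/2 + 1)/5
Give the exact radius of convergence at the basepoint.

Denominator factor (τ - 7/8)^2: pole of order 2 at 7/8, modulus 7/8.
Branch term (-7/9)*log(1 - τ/(5/8)): its argument vanishes at τ = 5/8, a logarithmic branch point, modulus 5/8.
Branch term (-2/5)*log(1 - τ/(-2/5)): its argument vanishes at τ = -2/5, a logarithmic branch point, modulus 2/5.
The radius of convergence is the smallest modulus among the singular points: 2/5.

The radius of convergence is 2/5.


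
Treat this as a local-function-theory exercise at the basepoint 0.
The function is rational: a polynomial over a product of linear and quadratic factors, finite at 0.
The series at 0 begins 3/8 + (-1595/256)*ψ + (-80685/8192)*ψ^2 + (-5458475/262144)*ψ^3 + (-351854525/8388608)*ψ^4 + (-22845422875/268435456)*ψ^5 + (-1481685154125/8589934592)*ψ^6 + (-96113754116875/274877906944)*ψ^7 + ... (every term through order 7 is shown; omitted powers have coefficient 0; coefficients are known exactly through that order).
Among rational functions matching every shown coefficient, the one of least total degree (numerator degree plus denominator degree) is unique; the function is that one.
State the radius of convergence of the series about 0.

No rational of total degree below 4 reproduces all 8 coefficients; solving the [2/2] Pade equations on them gives f(ψ) = (-ψ**2 + 11*ψ - 3/5)/(ψ**2 + 11*ψ/4 - 8/5), whose expansion matches every shown term.
Denominator factor (ψ**2 + 11*ψ/4 - 8/5): discriminant 1117/80, real irrational roots -11/8 + (1/40)*sqrt(5585) and -11/8 - (1/40)*sqrt(5585); poles of order 1, moduli -11/8 + (1/40)*sqrt(5585) and 11/8 + (1/40)*sqrt(5585).
The radius of convergence is the smallest modulus among the singular points: -11/8 + (1/40)*sqrt(5585).

The radius of convergence is -11/8 + (1/40)*sqrt(5585).


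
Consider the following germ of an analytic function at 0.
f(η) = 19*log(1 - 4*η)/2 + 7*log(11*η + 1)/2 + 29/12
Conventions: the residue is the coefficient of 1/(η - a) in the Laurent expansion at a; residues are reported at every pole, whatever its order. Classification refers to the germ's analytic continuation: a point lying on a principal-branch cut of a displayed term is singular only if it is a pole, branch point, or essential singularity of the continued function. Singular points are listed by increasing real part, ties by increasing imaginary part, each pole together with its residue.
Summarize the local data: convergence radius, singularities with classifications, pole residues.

Radius of convergence at 0: 1/11.
At -1/11: a logarithmic branch point.
At 1/4: a logarithmic branch point.

Branch term (7/2)*log(1 - η/(-1/11)): its argument vanishes at η = -1/11, a logarithmic branch point, modulus 1/11.
Branch term (19/2)*log(1 - η/(1/4)): its argument vanishes at η = 1/4, a logarithmic branch point, modulus 1/4.
The radius of convergence is the smallest modulus among the singular points: 1/11.
List the singular points by increasing real part (a conjugate pair: the negative imaginary part first).


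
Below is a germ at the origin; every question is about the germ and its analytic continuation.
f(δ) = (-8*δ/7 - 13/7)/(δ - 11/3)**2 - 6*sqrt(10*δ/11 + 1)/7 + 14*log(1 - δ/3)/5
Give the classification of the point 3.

The term (14/5)*log(1 - δ/(3)) has argument 1 - 3/(3) = 0 at 3: a logarithmic (infinitely-sheeted) branch point; the remaining terms are analytic or single-valued there.

The point is a logarithmic branch point.


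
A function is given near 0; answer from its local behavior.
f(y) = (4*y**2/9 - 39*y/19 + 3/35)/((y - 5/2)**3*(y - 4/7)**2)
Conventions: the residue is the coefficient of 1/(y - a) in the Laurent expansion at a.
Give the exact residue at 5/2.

The residue is -63560056/151460685.

At the order-3 pole 5/2 set g(y) = (y - (5/2))^3*f(y) = (4*y**2/9 - 39*y/19 + 3/35)/(y - 4/7)**2.
Order-3 pole: residue = g''(a)/2; g''(5/2) = -127120112/151460685, so the residue is -63560056/151460685.


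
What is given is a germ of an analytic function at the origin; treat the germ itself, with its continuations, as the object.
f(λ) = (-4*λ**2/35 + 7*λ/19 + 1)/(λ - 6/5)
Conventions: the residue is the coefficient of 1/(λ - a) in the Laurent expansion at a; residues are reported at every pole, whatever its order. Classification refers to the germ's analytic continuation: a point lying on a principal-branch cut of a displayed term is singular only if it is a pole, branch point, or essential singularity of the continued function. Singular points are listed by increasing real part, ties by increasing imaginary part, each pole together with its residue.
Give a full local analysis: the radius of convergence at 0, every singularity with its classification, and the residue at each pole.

Radius of convergence at 0: 6/5.
At 6/5: a pole of order 1; residue 21239/16625.

Denominator factor (λ - 6/5): pole of order 1 at 6/5, modulus 6/5.
The radius of convergence is the smallest modulus among the singular points: 6/5.
At the order-1 pole 6/5 set g(λ) = (λ - (6/5))*f(λ) = -4*λ**2/35 + 7*λ/19 + 1.
Simple pole: residue = g(a) at a = 6/5, which is 21239/16625.


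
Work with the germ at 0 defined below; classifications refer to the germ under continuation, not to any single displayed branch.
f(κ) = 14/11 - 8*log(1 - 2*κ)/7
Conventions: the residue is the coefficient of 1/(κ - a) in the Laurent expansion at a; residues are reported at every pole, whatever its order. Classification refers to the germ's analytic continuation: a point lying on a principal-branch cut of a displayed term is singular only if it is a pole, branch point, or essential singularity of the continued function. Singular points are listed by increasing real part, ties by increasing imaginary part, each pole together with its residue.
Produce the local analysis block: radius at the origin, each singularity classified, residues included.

Radius of convergence at 0: 1/2.
At 1/2: a logarithmic branch point.

Branch term (-8/7)*log(1 - κ/(1/2)): its argument vanishes at κ = 1/2, a logarithmic branch point, modulus 1/2.
The radius of convergence is the smallest modulus among the singular points: 1/2.


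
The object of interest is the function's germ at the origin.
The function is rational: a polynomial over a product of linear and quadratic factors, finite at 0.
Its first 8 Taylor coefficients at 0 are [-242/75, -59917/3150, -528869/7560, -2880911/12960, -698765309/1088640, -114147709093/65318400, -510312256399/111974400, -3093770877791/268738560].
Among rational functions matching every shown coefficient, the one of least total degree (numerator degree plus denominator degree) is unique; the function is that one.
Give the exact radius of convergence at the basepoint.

The radius of convergence is 1/2.

No rational of total degree below 6 reproduces all 8 coefficients; solving the [2/4] Pade equations on them gives f(θ) = (-11*θ**2/14 + 5*θ/14 + 11/25)/((θ - 1/2)**3*(θ + 12/11)), whose expansion matches every shown term.
Denominator factor (θ - 1/2)^3: pole of order 3 at 1/2, modulus 1/2.
Denominator factor (θ + 12/11): pole of order 1 at -12/11, modulus 12/11.
The radius of convergence is the smallest modulus among the singular points: 1/2.


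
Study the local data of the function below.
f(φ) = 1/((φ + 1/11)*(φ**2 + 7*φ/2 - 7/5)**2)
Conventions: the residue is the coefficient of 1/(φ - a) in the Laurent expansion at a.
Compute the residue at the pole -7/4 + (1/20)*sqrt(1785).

The residue is -732050/4280761 - (2066640950/545578708689)*sqrt(1785).

The factor φ**2 + 7*φ/2 - 7/5 splits as (φ - a)(φ - a') with a = -7/4 + (1/20)*sqrt(1785), a' = -7/4 - (1/20)*sqrt(1785). At the order-2 pole a set g(φ) = (φ - a)^2*f(φ) = [1/(φ + 1/11)] / (φ - a')^2.
Order-2 pole: residue = g'(a); g'(-7/4 + (1/20)*sqrt(1785)) = -732050/4280761 - (2066640950/545578708689)*sqrt(1785), so the residue is -732050/4280761 - (2066640950/545578708689)*sqrt(1785).


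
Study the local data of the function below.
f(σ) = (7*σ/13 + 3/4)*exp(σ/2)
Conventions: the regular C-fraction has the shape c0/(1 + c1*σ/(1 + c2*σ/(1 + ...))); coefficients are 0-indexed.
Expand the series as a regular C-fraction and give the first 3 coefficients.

The regular C-fraction coefficients are [3/4, -95/78, 12161/14820].

Taylor coefficients (expand at 0): a_0 = 3/4, a_1 = 95/104, a_2 = 151/416.
c0 = a_0 = 3/4. Peel one level at a time: if S = 1 + c*σ/S' with S'(0) = 1, then c is the σ-coefficient of S and S' = c*σ/(S - 1).
S_1 = c0/f = 1 + (-95/78)*σ + (12161/12168)*σ^2 + ...; c1 = -95/78.
S_2 = c1*σ/(S_1 - 1) = 1 + (12161/14820)*σ + ...; c2 = 12161/14820.


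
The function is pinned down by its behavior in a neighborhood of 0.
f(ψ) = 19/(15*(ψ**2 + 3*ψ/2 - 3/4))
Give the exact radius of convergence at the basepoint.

Denominator factor (ψ**2 + 3*ψ/2 - 3/4): discriminant 21/4, real irrational roots -3/4 + (1/4)*sqrt(21) and -3/4 - (1/4)*sqrt(21); poles of order 1, moduli -3/4 + (1/4)*sqrt(21) and 3/4 + (1/4)*sqrt(21).
The radius of convergence is the smallest modulus among the singular points: -3/4 + (1/4)*sqrt(21).

The radius of convergence is -3/4 + (1/4)*sqrt(21).


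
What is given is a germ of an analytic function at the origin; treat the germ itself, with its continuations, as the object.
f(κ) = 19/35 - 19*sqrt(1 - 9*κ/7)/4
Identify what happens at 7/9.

The point is an algebraic (square-root) branch point.

The term (-19/4)*sqrt(1 - κ/(7/9)) has argument 1 - 7/9/(7/9) = 0 at 7/9: a square-root (algebraic, two-sheeted) branch point; the remaining terms are analytic or single-valued there.


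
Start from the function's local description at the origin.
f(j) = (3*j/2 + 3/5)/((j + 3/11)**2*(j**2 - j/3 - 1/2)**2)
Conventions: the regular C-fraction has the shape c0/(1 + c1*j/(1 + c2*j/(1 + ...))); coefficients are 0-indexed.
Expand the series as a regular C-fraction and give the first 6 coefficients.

Taylor coefficients (expand at 0): a_0 = 484/15, a_1 = -8954/45, a_2 = 147136/135, a_3 = -419870/81, a_4 = 28409348/1215, a_5 = -369279658/3645.
c0 = a_0 = 484/15. Peel one level at a time: if S = 1 + c*j/S' with S'(0) = 1, then c is the j-coefficient of S and S' = c*j/(S - 1).
S_1 = c0/f = 1 + (37/6)*j + (17/4)*j^2 + ...; c1 = 37/6.
S_2 = c1*j/(S_1 - 1) = 1 + (-51/74)*j + (48689/12321)*j^2 + ...; c2 = -51/74.
S_3 = c2*j/(S_2 - 1) = 1 + (97378/16983)*j + (5845288/210681)*j^2 + ...; c3 = 97378/16983.
S_4 = c3*j/(S_3 - 1) = 1 + (-108137828/22348251)*j + (-48705088084/21335568489)*j^2 + ...; c4 = -108137828/22348251.
S_5 = c4*j/(S_4 - 1) = 1 + (-16783510083/35575153429)*j + ...; c5 = -16783510083/35575153429.

The regular C-fraction coefficients are [484/15, 37/6, -51/74, 97378/16983, -108137828/22348251, -16783510083/35575153429].


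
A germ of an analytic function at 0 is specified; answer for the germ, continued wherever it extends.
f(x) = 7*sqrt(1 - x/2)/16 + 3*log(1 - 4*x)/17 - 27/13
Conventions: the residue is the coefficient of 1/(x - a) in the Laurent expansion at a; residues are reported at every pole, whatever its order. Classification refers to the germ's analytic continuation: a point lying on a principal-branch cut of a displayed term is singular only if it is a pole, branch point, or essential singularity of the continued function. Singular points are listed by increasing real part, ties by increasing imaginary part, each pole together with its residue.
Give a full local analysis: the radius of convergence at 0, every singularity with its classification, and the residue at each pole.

Branch term (7/16)*sqrt(1 - x/(2)): its argument vanishes at x = 2, a square-root branch point, modulus 2.
Branch term (3/17)*log(1 - x/(1/4)): its argument vanishes at x = 1/4, a logarithmic branch point, modulus 1/4.
The radius of convergence is the smallest modulus among the singular points: 1/4.
List the singular points by increasing real part (a conjugate pair: the negative imaginary part first).

Radius of convergence at 0: 1/4.
At 1/4: a logarithmic branch point.
At 2: an algebraic (square-root) branch point.


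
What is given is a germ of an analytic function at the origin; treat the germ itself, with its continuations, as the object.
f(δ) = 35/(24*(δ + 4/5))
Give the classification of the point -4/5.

The point is a pole of order 1.

The denominator factor δ + 4/5 vanishes at -4/5 and appears to the power 1; the numerator there equals 35/24, nonzero, and no other factor vanishes.
Hence a pole whose order is the multiplicity, 1.


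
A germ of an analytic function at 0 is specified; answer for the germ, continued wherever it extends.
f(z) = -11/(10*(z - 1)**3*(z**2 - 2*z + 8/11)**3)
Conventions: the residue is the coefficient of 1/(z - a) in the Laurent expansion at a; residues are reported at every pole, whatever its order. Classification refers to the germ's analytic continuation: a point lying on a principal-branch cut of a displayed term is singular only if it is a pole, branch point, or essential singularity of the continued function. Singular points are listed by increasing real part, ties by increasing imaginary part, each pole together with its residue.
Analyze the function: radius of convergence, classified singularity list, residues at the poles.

Denominator factor (z**2 - 2*z + 8/11)^3: discriminant 12/11, real irrational roots 1 + (1/11)*sqrt(33) and 1 - (1/11)*sqrt(33); poles of order 3, moduli 1 + (1/11)*sqrt(33) and 1 - (1/11)*sqrt(33).
Denominator factor (z - 1)^3: pole of order 3 at 1, modulus 1.
The radius of convergence is the smallest modulus among the singular points: 1 - (1/11)*sqrt(33).
The factor z**2 - 2*z + 8/11 splits as (z - a)(z - a') with a = 1 - (1/11)*sqrt(33), a' = 1 + (1/11)*sqrt(33). At the order-3 pole a set g(z) = (z - a)^3*f(z) = [-11/(10*(z - 1)**3)] / (z - a')^3.
Order-3 pole: residue = g''(a)/2; g''(1 - (1/11)*sqrt(33)) = -161051/270, so the residue is -161051/540.
At the order-3 pole 1 set g(z) = (z - (1))^3*f(z) = -11/(10*(z**2 - 2*z + 8/11)**3).
Order-3 pole: residue = g''(a)/2; g''(1) = 161051/135, so the residue is 161051/270.
The factor z**2 - 2*z + 8/11 splits as (z - a)(z - a') with a = 1 + (1/11)*sqrt(33), a' = 1 - (1/11)*sqrt(33). At the order-3 pole a set g(z) = (z - a)^3*f(z) = [-11/(10*(z - 1)**3)] / (z - a')^3.
Order-3 pole: residue = g''(a)/2; g''(1 + (1/11)*sqrt(33)) = -161051/270, so the residue is -161051/540.
List the singular points by increasing real part (a conjugate pair: the negative imaginary part first).

Radius of convergence at 0: 1 - (1/11)*sqrt(33).
At 1 - (1/11)*sqrt(33): a pole of order 3; residue -161051/540.
At 1: a pole of order 3; residue 161051/270.
At 1 + (1/11)*sqrt(33): a pole of order 3; residue -161051/540.


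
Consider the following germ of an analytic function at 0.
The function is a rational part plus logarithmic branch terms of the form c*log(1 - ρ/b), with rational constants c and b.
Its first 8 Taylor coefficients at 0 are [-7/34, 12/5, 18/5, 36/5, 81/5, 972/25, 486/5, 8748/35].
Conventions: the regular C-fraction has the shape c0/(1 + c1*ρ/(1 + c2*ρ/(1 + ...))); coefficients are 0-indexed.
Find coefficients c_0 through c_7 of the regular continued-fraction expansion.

The regular C-fraction coefficients are [-7/34, 408/35, -921/70, -35/614, -443/307, -921/2215, -4803/4430, -11961/22414].

Taylor coefficients (read off): a_0 = -7/34, a_1 = 12/5, a_2 = 18/5, a_3 = 36/5, a_4 = 81/5, a_5 = 972/25, a_6 = 486/5, a_7 = 8748/35.
c0 = a_0 = -7/34. Peel one level at a time: if S = 1 + c*ρ/S' with S'(0) = 1, then c is the ρ-coefficient of S and S' = c*ρ/(S - 1).
S_1 = c0/f = 1 + (408/35)*ρ + (187884/1225)*ρ^2 + ...; c1 = 408/35.
S_2 = c1*ρ/(S_1 - 1) = 1 + (-921/70)*ρ + (-3/4)*ρ^2 + ...; c2 = -921/70.
S_3 = c2*ρ/(S_2 - 1) = 1 + (-35/614)*ρ + (-15505/188498)*ρ^2 + ...; c3 = -35/614.
S_4 = c3*ρ/(S_3 - 1) = 1 + (-443/307)*ρ + (-3/5)*ρ^2 + ...; c4 = -443/307.
S_5 = c4*ρ/(S_4 - 1) = 1 + (-921/2215)*ρ + (-4423563/9812450)*ρ^2 + ...; c5 = -921/2215.
S_6 = c5*ρ/(S_5 - 1) = 1 + (-4803/4430)*ρ + (-81/140)*ρ^2 + ...; c6 = -4803/4430.
S_7 = c6*ρ/(S_6 - 1) = 1 + (-11961/22414)*ρ + ...; c7 = -11961/22414.


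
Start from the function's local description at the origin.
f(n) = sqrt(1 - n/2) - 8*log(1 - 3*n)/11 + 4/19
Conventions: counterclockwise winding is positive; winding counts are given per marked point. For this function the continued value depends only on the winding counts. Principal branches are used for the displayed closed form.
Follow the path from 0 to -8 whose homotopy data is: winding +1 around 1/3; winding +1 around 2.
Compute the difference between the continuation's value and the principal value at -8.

The rational part is single-valued and drops out of the difference; each branch term changes only by its own monodromy.
(1)*sqrt(1 - n/(2)): winding +1 is odd, the square root flips sign, contributing -2*(1)*sqrt(1 - (-8)/(2)) = -2*(1)*sqrt(5) = -(2)*sqrt(5).
(-8/11)*log(1 - n/(1/3)): each positive loop around 1/3 adds 2*pi*i to the log, so winding +1 contributes (-8/11)*(1)*2*pi*i = -(16/11)*pi*i.
Summing the contributions at n = -8 gives (-(2)*sqrt(5)) - ((16/11)*pi)*i.

Continued minus principal equals (-(2)*sqrt(5)) - ((16/11)*pi)*i.
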